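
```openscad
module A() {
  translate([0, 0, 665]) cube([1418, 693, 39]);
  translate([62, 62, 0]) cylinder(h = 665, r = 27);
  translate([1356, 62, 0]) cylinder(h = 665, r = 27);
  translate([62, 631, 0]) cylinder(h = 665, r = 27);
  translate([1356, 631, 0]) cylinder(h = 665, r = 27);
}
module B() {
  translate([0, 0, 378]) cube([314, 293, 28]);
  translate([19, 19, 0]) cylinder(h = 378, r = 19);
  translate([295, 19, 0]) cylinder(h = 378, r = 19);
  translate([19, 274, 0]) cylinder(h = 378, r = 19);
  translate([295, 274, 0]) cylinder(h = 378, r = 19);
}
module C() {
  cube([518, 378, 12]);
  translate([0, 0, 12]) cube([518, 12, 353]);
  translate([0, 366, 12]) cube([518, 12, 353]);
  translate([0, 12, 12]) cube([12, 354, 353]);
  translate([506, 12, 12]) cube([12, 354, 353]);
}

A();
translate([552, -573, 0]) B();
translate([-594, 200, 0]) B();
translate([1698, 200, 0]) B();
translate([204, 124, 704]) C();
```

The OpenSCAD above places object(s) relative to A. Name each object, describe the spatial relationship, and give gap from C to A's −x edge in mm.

The open box's min-x is at 204; the table's min-x is 0; gap = 204 mm.

A is a table. B is a stool. C is an open box. Three stools sit around the table at the −y, −x, +x sides. The open box is on top of the table. The gap from the open box to the table's −x edge is 204 mm.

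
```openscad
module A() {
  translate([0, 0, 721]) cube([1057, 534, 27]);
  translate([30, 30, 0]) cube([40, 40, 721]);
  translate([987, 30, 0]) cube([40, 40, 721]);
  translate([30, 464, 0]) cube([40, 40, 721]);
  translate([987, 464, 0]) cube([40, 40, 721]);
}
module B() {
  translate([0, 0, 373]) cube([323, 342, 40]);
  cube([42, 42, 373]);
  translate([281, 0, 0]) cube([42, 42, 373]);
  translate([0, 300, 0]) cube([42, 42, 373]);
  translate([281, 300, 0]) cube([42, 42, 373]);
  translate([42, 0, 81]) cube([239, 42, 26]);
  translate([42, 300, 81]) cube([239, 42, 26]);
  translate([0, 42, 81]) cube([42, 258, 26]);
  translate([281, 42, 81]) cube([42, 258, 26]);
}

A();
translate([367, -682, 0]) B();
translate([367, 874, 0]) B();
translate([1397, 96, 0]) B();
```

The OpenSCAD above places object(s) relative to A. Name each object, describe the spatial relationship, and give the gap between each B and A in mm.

A is a table. B is a stool. Three stools sit around the table at the −y, +y, +x sides. The gap between each stool and the table is 340 mm.

Each stool's nearest face is 340 mm from the table's bounding box.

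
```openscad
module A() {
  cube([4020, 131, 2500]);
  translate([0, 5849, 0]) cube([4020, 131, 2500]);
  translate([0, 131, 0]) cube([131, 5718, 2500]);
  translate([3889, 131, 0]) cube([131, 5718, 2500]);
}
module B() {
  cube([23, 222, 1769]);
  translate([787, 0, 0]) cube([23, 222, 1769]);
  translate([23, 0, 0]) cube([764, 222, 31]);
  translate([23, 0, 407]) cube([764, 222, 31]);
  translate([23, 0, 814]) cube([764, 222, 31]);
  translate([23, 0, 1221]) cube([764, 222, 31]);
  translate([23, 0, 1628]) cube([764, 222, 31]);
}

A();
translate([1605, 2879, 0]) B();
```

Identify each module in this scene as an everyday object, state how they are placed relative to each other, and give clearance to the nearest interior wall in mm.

A is a house frame. B is a bookshelf. The bookshelf sits inside the house frame, centred. The clearance to the nearest interior wall is 1474 mm.

Clearances: x = 1474, y = 2748; minimum 1474 mm.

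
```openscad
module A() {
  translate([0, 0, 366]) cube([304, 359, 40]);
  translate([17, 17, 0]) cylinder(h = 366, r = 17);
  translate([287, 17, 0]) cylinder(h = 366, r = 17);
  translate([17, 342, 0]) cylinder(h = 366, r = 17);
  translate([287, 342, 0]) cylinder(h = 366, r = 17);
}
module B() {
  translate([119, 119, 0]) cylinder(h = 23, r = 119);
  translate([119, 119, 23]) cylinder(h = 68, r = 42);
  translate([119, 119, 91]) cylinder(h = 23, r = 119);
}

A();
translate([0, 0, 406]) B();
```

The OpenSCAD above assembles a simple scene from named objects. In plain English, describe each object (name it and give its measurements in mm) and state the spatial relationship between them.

A is a four-legged stool. The seat is 304×359 mm, 40 mm thick, top at z = 406 mm. It stands on four round legs, each 34 mm in diameter, from z = 0 to the seat underside, each leg's axis is inset half a diameter from the nearest pair of seat edges (so the leg's bounding box is flush with the corner).

B is a spool: two coaxial disc flanges of radius 119 mm and thickness 23 mm, joined by a core cylinder of radius 42 mm and height 68 mm. The lower flange rests on z = 0 and the three cylinders share a vertical axis.

The spool is on top of the stool.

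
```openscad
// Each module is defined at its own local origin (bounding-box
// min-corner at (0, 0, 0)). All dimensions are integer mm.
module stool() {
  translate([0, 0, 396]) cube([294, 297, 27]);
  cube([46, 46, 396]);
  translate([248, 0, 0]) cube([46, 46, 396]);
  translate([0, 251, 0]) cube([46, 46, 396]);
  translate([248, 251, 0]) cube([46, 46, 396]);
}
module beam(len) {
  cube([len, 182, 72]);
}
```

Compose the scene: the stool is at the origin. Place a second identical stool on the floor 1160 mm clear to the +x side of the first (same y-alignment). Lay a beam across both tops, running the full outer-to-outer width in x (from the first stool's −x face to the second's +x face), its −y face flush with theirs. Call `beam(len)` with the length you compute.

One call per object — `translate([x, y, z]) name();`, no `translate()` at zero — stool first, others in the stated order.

stool();
translate([1454, 0, 0]) stool();
translate([0, 0, 423]) beam(1748);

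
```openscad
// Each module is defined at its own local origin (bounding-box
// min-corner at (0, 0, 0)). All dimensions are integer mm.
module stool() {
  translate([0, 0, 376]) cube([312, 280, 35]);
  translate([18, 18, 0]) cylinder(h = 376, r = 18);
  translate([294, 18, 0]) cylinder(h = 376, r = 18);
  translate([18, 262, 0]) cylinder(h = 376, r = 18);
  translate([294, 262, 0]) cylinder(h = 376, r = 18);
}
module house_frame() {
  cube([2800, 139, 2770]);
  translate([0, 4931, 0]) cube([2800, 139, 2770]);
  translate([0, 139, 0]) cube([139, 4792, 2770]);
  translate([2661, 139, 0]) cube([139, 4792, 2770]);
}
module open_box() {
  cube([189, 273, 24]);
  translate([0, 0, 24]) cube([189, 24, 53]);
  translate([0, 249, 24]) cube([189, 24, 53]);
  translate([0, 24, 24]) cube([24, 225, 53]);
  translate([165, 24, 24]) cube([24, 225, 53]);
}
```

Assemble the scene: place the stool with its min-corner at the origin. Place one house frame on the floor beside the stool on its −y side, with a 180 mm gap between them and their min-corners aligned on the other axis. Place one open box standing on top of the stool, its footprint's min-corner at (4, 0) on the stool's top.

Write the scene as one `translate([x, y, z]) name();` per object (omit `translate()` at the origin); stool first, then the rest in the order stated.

stool();
translate([0, -5250, 0]) house_frame();
translate([4, 0, 411]) open_box();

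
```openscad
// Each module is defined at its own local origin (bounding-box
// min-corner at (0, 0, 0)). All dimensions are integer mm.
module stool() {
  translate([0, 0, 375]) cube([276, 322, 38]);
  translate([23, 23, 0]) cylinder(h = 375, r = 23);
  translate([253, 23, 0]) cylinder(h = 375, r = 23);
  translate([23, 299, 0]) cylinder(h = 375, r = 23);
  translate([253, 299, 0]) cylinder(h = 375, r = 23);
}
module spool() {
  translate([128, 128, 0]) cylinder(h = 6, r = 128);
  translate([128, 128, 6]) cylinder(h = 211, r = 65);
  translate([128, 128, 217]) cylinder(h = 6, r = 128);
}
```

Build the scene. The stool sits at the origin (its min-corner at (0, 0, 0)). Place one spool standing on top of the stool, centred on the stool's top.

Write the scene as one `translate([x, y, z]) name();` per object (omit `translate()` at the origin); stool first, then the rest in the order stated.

stool();
translate([10, 33, 413]) spool();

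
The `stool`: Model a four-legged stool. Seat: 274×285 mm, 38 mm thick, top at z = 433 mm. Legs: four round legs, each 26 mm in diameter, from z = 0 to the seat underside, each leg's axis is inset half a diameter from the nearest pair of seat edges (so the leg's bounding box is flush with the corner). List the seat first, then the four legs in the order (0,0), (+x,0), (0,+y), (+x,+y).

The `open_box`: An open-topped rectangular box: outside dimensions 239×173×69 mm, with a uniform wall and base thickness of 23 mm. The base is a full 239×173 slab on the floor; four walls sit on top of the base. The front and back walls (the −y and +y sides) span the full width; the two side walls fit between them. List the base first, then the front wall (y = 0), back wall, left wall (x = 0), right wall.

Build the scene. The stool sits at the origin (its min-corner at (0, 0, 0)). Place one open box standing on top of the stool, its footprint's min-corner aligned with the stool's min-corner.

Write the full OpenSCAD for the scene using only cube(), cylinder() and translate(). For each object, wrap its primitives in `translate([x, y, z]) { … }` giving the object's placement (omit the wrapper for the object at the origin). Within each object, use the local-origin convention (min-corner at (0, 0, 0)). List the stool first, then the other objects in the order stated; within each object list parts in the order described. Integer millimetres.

translate([0, 0, 395]) cube([274, 285, 38]);
translate([13, 13, 0]) cylinder(h = 395, r = 13);
translate([261, 13, 0]) cylinder(h = 395, r = 13);
translate([13, 272, 0]) cylinder(h = 395, r = 13);
translate([261, 272, 0]) cylinder(h = 395, r = 13);
translate([0, 0, 433]) {
  cube([239, 173, 23]);
  translate([0, 0, 23]) cube([239, 23, 46]);
  translate([0, 150, 23]) cube([239, 23, 46]);
  translate([0, 23, 23]) cube([23, 127, 46]);
  translate([216, 23, 23]) cube([23, 127, 46]);
}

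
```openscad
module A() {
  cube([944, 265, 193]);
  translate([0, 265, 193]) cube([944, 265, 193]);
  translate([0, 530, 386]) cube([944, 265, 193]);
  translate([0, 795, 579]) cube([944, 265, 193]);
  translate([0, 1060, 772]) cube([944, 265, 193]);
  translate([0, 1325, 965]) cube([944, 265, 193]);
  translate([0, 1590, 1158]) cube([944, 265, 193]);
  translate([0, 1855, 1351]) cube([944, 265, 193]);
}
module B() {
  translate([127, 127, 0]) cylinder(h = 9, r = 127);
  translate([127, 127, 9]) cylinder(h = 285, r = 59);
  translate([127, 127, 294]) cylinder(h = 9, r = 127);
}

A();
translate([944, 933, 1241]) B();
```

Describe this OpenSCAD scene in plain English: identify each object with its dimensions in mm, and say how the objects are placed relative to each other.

A is a straight staircase of 8 solid steps. Each step is 944 mm wide (x), 265 mm deep (y, the going) and 193 mm tall (the rise). The first step rests on the floor; each subsequent step sits one going further in +y and one rise higher in +z, directly behind and above the previous step with no overlap.

B is a spool: two coaxial disc flanges of radius 127 mm and thickness 9 mm, joined by a core cylinder of radius 59 mm and height 285 mm. The lower flange rests on z = 0 and the three cylinders share a vertical axis.

The spool is beside the staircase with their tops flush at z = 1544.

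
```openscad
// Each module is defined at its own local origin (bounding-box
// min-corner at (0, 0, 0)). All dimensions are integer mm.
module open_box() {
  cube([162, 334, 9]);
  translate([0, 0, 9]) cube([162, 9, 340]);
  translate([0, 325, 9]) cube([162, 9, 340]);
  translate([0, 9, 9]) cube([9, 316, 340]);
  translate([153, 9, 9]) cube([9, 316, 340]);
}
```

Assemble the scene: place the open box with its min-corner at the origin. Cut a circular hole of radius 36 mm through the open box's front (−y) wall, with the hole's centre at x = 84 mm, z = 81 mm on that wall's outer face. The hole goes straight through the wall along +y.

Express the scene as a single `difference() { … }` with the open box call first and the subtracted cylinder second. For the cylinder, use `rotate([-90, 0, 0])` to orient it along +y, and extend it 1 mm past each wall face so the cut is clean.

difference() {
  open_box();
  translate([84, -1, 81]) rotate([-90, 0, 0]) cylinder(h = 11, r = 36);
}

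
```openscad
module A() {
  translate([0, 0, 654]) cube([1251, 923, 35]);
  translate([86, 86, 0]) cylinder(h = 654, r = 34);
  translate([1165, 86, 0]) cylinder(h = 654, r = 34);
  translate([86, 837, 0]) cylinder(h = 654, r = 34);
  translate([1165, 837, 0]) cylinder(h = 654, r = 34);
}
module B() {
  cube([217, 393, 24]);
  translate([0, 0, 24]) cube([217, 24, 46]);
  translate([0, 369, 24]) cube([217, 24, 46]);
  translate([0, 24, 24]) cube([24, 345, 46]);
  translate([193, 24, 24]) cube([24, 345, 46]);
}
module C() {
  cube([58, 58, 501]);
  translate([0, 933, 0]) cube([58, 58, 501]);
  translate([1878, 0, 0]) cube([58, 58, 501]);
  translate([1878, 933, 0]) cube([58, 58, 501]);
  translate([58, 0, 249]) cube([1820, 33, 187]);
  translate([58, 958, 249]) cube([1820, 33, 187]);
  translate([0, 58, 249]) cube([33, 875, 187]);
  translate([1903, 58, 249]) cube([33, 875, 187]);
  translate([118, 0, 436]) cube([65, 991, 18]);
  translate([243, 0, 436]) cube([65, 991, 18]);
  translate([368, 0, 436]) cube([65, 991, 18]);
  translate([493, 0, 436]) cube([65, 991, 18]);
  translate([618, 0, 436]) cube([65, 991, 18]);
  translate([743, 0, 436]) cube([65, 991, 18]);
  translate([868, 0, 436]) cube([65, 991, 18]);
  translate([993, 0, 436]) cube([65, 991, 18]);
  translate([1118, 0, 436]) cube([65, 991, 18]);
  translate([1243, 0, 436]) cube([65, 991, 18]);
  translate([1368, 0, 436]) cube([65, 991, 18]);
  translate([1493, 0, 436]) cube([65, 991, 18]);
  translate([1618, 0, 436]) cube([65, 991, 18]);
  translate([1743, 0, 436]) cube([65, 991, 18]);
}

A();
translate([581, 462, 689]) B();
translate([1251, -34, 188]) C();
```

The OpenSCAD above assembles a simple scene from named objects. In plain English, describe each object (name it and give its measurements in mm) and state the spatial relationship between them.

A is a rectangular dining table. The top is 1251×923×35 mm with its upper surface at z = 689 mm. It stands on four round legs of 68 mm diameter, each leg's bounding box inset 52 mm from the nearest pair of top edges, running from the floor to the underside of the top.

B is an open storage box with external size 217×393×70 mm and wall thickness 24 mm (the base is also 24 mm thick). The base covers the whole footprint; the four walls stand on the base, with the y-facing walls full-width and the x-facing walls fitting between their inner faces.

C is a bed frame 1936 mm long (x) by 991 mm wide (y). Four 58×58 mm corner posts, 501 mm tall, at the corners of the footprint. Four rails of 33 mm thickness and 187 mm height run between adjacent posts with their undersides at z = 249 mm, their outer faces flush with the outside of the frame (the two x-running rails run between the posts' inner faces; the two y-running rails run between the posts' inner faces). 14 slats, each 65 mm wide (x) and 18 mm thick, lie across the top of the two x-running rails, running the full 991 mm width of the frame in y; the slats are evenly spaced along x between the inner faces of the end posts with equal gaps (rounded down to the nearest mm) at the −x end and between each pair — any rounding remainder accumulates at the +x end.

The open box is on top of the table. The bed frame is beside the table with their tops flush at z = 689.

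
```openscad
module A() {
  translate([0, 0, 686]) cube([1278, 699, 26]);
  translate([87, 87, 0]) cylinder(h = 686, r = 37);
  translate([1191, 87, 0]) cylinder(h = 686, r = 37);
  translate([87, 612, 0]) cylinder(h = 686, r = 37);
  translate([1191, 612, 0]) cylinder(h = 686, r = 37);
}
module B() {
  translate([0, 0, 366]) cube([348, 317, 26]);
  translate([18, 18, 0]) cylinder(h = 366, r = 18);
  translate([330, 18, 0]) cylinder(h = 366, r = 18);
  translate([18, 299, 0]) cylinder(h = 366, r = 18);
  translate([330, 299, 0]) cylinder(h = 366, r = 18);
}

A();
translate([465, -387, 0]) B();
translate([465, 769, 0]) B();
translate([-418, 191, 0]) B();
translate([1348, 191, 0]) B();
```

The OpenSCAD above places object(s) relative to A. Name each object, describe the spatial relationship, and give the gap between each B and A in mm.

Each stool's nearest face is 70 mm from the table's bounding box.

A is a table. B is a stool. Four stools sit around the table at the −y, +y, −x, +x sides. The gap between each stool and the table is 70 mm.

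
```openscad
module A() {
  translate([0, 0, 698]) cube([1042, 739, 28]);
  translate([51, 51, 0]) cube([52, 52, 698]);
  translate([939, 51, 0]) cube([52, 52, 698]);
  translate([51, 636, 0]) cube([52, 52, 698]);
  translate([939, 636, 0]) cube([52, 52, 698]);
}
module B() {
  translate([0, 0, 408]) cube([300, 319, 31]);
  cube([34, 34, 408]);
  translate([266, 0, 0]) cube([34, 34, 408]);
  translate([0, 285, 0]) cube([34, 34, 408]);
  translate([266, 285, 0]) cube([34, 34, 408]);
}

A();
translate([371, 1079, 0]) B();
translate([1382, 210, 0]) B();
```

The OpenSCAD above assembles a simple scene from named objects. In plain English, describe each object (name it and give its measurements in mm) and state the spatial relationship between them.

A is a table with a 1042×739 mm rectangular top, 28 mm thick, top surface at z = 726 mm, supported by four 52×52 mm square legs, each inset 51 mm from the nearest pair of top edges, running from the floor.

B is a four-legged stool. The seat is a 300×319×31 mm slab whose top surface is at z = 439 mm; four square legs, each 34×34 mm in cross-section, run from the floor (z = 0) to the underside of the seat, each flush with a corner of the seat.

Two stools sit around the table at the +y, +x sides.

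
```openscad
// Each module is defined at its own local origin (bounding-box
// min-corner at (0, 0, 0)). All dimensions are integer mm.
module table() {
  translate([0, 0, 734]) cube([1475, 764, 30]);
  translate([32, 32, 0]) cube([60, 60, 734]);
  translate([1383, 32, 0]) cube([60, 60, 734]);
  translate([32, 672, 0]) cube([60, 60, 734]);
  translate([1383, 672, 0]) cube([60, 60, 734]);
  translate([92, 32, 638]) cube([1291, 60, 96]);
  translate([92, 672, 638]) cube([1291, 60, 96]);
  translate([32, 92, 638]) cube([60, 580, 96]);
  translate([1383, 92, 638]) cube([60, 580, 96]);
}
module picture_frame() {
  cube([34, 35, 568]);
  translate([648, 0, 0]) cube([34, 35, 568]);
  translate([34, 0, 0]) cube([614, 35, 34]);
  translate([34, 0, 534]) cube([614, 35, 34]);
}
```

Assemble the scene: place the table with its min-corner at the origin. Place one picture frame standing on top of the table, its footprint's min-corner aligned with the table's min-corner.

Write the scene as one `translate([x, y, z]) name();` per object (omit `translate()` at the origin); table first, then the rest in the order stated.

table();
translate([0, 0, 764]) picture_frame();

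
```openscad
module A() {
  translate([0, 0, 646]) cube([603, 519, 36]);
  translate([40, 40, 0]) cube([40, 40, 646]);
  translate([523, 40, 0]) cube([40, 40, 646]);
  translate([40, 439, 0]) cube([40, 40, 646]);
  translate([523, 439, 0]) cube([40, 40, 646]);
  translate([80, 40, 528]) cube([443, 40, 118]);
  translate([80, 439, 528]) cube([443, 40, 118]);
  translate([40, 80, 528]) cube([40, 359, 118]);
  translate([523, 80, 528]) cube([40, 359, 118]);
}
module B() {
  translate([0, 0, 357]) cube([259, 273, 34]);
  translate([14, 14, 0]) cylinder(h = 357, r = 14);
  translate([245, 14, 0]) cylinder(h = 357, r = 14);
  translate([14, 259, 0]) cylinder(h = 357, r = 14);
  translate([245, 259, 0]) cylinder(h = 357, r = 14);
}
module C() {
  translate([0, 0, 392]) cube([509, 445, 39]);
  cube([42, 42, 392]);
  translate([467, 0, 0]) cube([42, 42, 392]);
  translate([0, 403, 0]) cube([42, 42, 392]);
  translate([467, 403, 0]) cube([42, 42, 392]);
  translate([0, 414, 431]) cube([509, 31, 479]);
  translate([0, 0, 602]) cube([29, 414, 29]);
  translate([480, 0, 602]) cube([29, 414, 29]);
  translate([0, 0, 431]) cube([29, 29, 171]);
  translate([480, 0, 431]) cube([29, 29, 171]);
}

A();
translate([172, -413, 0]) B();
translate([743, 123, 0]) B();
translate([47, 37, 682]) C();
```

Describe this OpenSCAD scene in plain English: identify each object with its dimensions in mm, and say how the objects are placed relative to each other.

A is a table: top 603 mm (x) × 519 mm (y), 36 mm thick, upper face at z = 682 mm, on four 40×40 mm square legs, each inset 40 mm from the nearest pair of top edges, running from z = 0 to the bottom of the top. Four apron rails, 40 mm thick and 118 mm tall, run between adjacent legs with their top edges flush with the underside of the top and their outer faces flush with the legs' outer faces.

B is a simple wooden stool: a rectangular seat 259 mm (x) by 273 mm (y), 34 mm thick, top face at z = 391 mm, on four round legs, each 28 mm in diameter. The legs rest on z = 0, each leg's axis is inset half a diameter from the nearest pair of seat edges (so the leg's bounding box is flush with the corner).

C is a chair: 509×445 mm seat, 39 mm thick, top at z = 431 mm, on four 42 mm square corner legs flush with the seat edges. A 31 mm thick backrest slab spans the full seat width, extending 479 mm above the seat top, its back face flush with the seat's +y edge. Two armrests of 29×29 mm section run along each side from the seat's front edge to the front of the backrest, top faces 200 mm above the seat top and outer faces flush with the seat's x-edges; a 29×29 mm post under the front of each armrest stands on the seat at the front corner.

Two stools sit around the table at the −y, +x sides. The chair is on top of the table, centred.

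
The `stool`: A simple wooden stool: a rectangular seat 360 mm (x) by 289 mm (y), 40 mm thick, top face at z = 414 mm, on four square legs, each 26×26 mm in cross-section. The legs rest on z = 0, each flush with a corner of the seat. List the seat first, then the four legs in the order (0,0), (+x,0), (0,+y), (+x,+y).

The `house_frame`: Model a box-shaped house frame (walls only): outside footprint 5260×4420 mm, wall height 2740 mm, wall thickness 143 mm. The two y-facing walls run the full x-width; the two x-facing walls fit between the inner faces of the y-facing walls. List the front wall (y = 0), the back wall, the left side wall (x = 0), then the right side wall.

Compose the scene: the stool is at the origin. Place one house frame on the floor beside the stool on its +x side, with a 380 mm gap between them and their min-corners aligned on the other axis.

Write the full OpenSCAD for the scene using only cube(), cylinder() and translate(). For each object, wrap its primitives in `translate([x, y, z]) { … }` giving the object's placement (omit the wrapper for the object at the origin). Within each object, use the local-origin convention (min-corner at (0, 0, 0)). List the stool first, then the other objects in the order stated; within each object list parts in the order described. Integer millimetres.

translate([0, 0, 374]) cube([360, 289, 40]);
cube([26, 26, 374]);
translate([334, 0, 0]) cube([26, 26, 374]);
translate([0, 263, 0]) cube([26, 26, 374]);
translate([334, 263, 0]) cube([26, 26, 374]);
translate([740, 0, 0]) {
  cube([5260, 143, 2740]);
  translate([0, 4277, 0]) cube([5260, 143, 2740]);
  translate([0, 143, 0]) cube([143, 4134, 2740]);
  translate([5117, 143, 0]) cube([143, 4134, 2740]);
}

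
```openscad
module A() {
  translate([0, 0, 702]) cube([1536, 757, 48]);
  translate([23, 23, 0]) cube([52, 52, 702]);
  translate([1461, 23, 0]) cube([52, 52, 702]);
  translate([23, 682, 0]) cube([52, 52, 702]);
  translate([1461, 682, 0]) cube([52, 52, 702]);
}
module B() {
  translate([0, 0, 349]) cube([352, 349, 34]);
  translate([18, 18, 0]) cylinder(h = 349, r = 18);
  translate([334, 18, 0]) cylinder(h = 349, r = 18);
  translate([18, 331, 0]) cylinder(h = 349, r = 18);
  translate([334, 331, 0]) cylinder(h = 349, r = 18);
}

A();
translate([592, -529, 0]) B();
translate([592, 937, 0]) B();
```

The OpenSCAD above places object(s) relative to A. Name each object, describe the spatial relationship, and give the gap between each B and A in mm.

Each stool's nearest face is 180 mm from the table's bounding box.

A is a table. B is a stool. Two stools sit around the table at the −y, +y sides. The gap between each stool and the table is 180 mm.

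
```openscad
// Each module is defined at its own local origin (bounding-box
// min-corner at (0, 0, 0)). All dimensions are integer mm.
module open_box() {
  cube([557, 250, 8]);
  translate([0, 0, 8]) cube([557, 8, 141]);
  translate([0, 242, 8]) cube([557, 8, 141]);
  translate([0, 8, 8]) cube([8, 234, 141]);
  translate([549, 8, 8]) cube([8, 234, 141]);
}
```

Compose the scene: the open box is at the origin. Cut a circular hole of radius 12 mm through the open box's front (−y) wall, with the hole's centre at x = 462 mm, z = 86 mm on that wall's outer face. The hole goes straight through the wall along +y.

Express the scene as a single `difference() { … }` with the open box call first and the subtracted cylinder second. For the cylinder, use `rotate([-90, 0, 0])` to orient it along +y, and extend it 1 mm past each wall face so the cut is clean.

difference() {
  open_box();
  translate([462, -1, 86]) rotate([-90, 0, 0]) cylinder(h = 10, r = 12);
}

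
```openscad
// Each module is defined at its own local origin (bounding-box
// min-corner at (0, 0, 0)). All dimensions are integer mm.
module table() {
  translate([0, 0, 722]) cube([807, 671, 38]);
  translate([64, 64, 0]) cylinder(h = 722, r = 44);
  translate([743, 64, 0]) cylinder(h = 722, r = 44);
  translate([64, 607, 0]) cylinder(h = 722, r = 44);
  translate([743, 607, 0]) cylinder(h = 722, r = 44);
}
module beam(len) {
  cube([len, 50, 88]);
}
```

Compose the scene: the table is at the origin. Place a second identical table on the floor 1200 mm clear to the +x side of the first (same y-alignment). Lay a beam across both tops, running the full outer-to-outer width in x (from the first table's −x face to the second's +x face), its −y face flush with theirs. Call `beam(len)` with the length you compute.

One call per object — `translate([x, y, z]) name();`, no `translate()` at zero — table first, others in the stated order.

table();
translate([2007, 0, 0]) table();
translate([0, 0, 760]) beam(2814);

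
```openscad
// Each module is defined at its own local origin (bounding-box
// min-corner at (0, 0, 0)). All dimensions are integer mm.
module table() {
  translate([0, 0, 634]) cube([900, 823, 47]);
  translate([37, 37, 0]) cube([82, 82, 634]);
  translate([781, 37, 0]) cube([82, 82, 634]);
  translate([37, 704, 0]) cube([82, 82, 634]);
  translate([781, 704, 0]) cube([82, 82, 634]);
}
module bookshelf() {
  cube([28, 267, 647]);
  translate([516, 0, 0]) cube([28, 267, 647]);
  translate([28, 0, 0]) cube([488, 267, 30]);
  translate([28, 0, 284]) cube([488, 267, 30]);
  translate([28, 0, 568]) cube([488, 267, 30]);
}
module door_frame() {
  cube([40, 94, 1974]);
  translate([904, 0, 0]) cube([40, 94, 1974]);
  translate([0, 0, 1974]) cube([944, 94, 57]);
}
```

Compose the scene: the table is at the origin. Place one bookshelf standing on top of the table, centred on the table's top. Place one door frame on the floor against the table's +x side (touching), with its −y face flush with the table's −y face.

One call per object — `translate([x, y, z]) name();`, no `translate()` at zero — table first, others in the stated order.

table();
translate([178, 278, 681]) bookshelf();
translate([900, 0, 0]) door_frame();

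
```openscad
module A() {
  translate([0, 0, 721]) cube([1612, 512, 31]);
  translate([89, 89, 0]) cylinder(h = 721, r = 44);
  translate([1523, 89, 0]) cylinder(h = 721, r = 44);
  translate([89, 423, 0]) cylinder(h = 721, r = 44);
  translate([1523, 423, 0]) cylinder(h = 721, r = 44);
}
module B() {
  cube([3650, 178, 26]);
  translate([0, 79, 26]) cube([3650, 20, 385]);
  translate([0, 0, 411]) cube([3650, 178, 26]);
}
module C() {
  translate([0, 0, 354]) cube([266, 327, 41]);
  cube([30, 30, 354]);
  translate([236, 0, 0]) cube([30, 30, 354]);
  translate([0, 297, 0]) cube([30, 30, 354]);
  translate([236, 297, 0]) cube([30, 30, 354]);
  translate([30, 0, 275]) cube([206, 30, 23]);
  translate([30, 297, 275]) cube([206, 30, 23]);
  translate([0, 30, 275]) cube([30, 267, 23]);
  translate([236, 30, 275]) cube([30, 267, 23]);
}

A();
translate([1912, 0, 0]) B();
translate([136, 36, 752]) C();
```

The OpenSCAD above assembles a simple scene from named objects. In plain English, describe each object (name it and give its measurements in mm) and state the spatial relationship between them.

A is a table: top 1612 mm (x) × 512 mm (y), 31 mm thick, upper face at z = 752 mm, on four round legs of 88 mm diameter, each leg's bounding box inset 45 mm from the nearest pair of top edges, running from z = 0 to the bottom of the top.

B is an I-beam lying along x, 3650 mm long. Overall section height 437 mm. Two flanges 178 mm wide (y) and 26 mm thick, one on the floor and one at the top; a web 20 mm thick runs between them, centred on the flange width.

C is a four-legged stool. The seat is 266×327 mm, 41 mm thick, top at z = 395 mm. It stands on four square legs, each 30×30 mm in cross-section, from z = 0 to the seat underside, each flush with a corner of the seat. Four stretchers, 30 mm wide and 23 mm tall, connect adjacent legs with their undersides at z = 275 mm, each running between the inner faces of the legs it joins and aligned with the legs' outer faces on the other axis.

The I-beam is on the floor beside the table on its +x side. The stool is on top of the table.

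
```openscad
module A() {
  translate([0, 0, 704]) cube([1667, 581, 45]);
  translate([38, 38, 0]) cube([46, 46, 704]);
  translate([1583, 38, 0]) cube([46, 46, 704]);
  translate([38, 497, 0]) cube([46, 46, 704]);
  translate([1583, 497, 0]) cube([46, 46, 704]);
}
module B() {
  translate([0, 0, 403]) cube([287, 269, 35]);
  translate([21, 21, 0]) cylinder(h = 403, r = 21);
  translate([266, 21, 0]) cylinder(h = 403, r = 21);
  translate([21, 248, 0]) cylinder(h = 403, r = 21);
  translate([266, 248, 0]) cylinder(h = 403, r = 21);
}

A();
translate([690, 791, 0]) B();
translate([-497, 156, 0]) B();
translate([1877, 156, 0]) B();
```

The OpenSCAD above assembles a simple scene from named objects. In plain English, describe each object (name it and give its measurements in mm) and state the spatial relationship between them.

A is a table: top 1667 mm (x) × 581 mm (y), 45 mm thick, upper face at z = 749 mm, on four 46×46 mm square legs, each inset 38 mm from the nearest pair of top edges, running from z = 0 to the bottom of the top.

B is a four-legged stool. The seat is a 287×269×35 mm slab whose top surface is at z = 438 mm; four round legs, each 42 mm in diameter, run from the floor (z = 0) to the underside of the seat, each leg's axis is inset half a diameter from the nearest pair of seat edges (so the leg's bounding box is flush with the corner).

Three stools sit around the table at the +y, −x, +x sides.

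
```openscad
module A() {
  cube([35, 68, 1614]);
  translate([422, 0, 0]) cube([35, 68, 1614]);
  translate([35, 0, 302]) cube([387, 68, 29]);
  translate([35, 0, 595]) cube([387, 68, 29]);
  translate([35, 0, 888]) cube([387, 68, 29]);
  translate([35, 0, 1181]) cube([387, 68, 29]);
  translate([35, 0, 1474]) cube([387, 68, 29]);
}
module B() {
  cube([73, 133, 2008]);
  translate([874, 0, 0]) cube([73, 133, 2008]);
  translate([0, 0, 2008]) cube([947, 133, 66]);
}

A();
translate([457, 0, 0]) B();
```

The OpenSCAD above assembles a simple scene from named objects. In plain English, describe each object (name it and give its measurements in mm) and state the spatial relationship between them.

A is a wooden ladder with two side rails of 35×68 mm section and 1614 mm height, set 457 mm apart overall. Between them run 5 rectangular rungs (68 mm deep, 29 mm thick), front faces flush with the rails' −y face. The bottom of the first rung is 302 mm above the floor and each subsequent rung is 293 mm higher than the one below.

B is a door frame. The clear opening is 801 mm wide and 2008 mm high. Two 73 mm wide jambs, 133 mm deep, stand either side of the opening from the floor to the top of the opening. A 66 mm thick head sits across the top of both jambs, spanning the full outside width of the frame.

The door frame is against the ladder's +x side, with their −y faces flush.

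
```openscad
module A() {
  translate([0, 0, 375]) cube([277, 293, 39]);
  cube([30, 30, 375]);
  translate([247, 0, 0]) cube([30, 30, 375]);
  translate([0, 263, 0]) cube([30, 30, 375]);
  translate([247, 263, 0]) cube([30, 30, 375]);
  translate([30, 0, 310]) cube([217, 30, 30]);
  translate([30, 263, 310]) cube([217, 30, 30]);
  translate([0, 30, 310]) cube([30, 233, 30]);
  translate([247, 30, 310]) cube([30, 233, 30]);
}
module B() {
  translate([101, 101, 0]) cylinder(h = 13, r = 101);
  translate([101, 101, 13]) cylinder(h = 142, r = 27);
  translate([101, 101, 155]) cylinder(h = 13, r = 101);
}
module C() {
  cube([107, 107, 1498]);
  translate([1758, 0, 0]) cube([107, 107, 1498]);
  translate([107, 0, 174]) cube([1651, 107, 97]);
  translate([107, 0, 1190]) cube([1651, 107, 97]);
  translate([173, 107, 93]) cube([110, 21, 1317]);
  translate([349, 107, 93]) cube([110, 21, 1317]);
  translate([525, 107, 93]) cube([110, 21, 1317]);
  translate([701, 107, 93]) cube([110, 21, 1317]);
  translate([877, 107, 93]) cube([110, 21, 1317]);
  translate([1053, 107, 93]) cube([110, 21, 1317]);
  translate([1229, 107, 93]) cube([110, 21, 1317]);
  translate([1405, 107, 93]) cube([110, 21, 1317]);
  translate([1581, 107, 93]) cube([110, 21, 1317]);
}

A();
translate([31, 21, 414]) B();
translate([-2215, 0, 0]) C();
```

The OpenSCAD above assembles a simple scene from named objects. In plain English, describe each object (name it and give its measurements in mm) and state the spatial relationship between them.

A is a four-legged stool. The seat is a 277×293×39 mm slab whose top surface is at z = 414 mm; four square legs, each 30×30 mm in cross-section, run from the floor (z = 0) to the underside of the seat, each flush with a corner of the seat. Four stretchers, 30 mm wide and 30 mm tall, connect adjacent legs with their undersides at z = 310 mm, each running between the inner faces of the legs it joins and aligned with the legs' outer faces on the other axis.

B is a spool: two coaxial disc flanges of radius 101 mm and thickness 13 mm, joined by a core cylinder of radius 27 mm and height 142 mm. The lower flange rests on z = 0 and the three cylinders share a vertical axis.

C is a fence section. Two 107×107 mm posts, 1498 mm tall, stand on the floor with a clear span of 1651 mm between their inner faces. Two horizontal rails of 107×97 mm section span the gap between the posts with their undersides at z = 174 mm and z = 1190 mm, flush with the posts' −y face. 9 pickets, each 110 mm wide, 21 mm thick and 1317 mm tall, are fixed to the +y face of the rails with their bottoms at z = 93 mm, evenly spaced across the span with equal gaps (rounded down to the nearest mm) at the −x end and between each pair — any rounding remainder accumulates at the +x end.

The spool is on top of the stool. The fence section is on the floor beside the stool on its −x side.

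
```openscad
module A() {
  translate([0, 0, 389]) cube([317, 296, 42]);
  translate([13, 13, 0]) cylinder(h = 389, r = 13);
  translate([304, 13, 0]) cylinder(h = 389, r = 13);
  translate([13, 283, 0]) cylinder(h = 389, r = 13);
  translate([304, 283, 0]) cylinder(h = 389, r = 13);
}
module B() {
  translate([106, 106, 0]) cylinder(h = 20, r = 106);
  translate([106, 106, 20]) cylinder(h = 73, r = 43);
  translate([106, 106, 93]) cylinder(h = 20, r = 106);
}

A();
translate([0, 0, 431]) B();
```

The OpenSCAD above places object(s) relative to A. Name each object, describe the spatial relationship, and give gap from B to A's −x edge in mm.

The spool's min-x is at 0; the stool's min-x is 0; gap = 0 mm.

A is a stool. B is a spool. The spool is on top of the stool. The gap from the spool to the stool's −x edge is 0 mm.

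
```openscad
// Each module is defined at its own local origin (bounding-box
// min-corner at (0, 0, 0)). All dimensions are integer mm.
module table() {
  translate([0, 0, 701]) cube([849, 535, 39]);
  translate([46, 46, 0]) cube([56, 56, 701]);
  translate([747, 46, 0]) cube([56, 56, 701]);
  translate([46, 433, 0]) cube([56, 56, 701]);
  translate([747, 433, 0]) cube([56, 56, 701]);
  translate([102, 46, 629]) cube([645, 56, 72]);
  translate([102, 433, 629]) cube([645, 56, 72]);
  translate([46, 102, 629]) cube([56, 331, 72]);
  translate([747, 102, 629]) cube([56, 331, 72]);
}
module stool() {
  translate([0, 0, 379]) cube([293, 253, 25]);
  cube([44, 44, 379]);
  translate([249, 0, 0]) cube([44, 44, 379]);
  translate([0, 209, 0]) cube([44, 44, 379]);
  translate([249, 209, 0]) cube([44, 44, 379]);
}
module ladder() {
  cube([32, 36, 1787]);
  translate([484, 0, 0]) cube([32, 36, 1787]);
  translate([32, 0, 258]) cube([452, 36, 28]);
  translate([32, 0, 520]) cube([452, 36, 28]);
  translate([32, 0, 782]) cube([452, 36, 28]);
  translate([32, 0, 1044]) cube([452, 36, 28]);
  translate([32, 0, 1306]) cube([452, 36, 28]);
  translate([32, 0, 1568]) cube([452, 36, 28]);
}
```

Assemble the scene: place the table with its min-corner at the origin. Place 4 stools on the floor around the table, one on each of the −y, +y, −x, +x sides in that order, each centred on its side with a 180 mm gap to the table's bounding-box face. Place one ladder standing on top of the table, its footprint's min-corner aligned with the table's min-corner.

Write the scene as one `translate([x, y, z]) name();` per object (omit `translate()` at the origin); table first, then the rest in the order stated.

table();
translate([278, -433, 0]) stool();
translate([278, 715, 0]) stool();
translate([-473, 141, 0]) stool();
translate([1029, 141, 0]) stool();
translate([0, 0, 740]) ladder();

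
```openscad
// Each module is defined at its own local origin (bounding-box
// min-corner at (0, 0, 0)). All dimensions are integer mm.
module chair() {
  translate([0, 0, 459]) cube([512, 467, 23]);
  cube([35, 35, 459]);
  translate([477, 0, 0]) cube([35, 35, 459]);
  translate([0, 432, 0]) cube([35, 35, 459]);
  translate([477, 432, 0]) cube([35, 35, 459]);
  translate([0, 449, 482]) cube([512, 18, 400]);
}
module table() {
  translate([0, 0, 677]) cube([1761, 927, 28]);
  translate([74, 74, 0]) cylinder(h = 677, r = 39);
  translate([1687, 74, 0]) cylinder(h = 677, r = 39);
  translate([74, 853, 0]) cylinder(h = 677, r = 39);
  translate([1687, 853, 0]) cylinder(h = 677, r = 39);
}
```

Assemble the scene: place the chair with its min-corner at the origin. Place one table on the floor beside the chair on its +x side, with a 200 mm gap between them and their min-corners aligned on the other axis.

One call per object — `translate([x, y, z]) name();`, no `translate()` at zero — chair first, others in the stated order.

chair();
translate([712, 0, 0]) table();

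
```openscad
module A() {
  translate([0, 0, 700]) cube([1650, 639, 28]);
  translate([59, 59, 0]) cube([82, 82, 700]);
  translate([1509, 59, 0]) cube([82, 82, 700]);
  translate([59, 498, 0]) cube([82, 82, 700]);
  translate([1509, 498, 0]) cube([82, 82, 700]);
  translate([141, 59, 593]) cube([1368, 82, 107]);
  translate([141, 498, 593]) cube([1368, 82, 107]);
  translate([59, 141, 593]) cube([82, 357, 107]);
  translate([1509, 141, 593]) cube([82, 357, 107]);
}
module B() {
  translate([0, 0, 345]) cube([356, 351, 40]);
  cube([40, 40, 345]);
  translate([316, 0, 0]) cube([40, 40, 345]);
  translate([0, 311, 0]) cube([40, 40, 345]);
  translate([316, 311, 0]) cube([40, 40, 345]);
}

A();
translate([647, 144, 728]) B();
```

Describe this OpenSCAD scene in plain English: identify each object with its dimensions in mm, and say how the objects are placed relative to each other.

A is a rectangular dining table. The top is 1650×639×28 mm with its upper surface at z = 728 mm. It stands on four 82×82 mm square legs, each inset 59 mm from the nearest pair of top edges, running from the floor to the underside of the top. Four apron rails, 82 mm thick and 107 mm tall, run between adjacent legs with their top edges flush with the underside of the top and their outer faces flush with the legs' outer faces.

B is a four-legged stool. The seat is a 356×351×40 mm slab whose top surface is at z = 385 mm; four square legs, each 40×40 mm in cross-section, run from the floor (z = 0) to the underside of the seat, each flush with a corner of the seat.

The stool is on top of the table, centred.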